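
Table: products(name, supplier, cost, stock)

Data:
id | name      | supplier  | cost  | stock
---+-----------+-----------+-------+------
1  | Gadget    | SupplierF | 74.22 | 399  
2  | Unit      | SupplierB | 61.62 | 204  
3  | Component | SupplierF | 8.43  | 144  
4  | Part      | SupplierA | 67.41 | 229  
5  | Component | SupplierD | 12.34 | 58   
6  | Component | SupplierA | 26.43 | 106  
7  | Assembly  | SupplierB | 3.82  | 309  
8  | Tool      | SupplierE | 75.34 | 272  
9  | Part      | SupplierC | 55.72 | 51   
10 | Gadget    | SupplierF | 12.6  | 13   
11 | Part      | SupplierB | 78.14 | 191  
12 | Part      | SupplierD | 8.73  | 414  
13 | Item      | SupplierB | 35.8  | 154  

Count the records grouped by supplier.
SELECT supplier, COUNT(*) as count
FROM products
GROUP BY supplier

Result:
  SupplierA: 2
  SupplierB: 4
  SupplierC: 1
  SupplierD: 2
  SupplierE: 1
  SupplierF: 3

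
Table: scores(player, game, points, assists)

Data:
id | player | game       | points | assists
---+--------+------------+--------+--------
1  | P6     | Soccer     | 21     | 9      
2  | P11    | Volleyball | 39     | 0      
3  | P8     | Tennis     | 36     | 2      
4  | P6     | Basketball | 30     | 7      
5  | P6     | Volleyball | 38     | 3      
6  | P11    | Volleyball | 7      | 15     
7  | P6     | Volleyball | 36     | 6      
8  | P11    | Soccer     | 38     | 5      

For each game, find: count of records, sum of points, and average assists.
SELECT game,
       COUNT(*) as cnt,
       SUM(points) as total_points,
       AVG(assists) as avg_assists
FROM scores
GROUP BY game

Result:
  Basketball: 1 records, 30 total points, 7.00 avg assists
  Soccer: 2 records, 59 total points, 7.00 avg assists
  Tennis: 1 records, 36 total points, 2.00 avg assists
  Volleyball: 4 records, 120 total points, 6.00 avg assists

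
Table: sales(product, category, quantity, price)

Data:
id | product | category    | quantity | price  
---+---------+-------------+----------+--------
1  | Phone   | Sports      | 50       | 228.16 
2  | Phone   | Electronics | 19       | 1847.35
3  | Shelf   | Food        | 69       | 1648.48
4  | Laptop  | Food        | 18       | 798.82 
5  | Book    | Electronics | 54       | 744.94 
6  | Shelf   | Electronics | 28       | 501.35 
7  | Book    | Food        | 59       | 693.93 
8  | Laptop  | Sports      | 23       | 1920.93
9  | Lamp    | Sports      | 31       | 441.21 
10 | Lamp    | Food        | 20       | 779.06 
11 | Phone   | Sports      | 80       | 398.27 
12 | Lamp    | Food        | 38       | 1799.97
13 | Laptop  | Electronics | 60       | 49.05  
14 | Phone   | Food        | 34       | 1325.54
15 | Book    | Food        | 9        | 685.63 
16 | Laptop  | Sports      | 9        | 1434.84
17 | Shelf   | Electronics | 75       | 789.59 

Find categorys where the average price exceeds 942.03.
SELECT category, AVG(price)
FROM sales
GROUP BY category
HAVING AVG(price) > 942.03

Result:
  Food: avg=1104.49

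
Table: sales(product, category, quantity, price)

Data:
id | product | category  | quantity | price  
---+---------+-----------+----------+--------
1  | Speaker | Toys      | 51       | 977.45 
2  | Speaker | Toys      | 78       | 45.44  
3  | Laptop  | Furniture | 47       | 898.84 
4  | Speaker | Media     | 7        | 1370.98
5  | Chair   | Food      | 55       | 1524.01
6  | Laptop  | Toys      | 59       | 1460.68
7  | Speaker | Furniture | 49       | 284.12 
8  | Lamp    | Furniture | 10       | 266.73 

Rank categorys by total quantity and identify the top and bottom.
SELECT category, SUM(quantity)
FROM sales
GROUP BY category
ORDER BY SUM(quantity)

All groups:
  Media: 7
  Food: 55
  Furniture: 106
  Toys: 188

Highest: Toys (188)
Lowest: Media (7)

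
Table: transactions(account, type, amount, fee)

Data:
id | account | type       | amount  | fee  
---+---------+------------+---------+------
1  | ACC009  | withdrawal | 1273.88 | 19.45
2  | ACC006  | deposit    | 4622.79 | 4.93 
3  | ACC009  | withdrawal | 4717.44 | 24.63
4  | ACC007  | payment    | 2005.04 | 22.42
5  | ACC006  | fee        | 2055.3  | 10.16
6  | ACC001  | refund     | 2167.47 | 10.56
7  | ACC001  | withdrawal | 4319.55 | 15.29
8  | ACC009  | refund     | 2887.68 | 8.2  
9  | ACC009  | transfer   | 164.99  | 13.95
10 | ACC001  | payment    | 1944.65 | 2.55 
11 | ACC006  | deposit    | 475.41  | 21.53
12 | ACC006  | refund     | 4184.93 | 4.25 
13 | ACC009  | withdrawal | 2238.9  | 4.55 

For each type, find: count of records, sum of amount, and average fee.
SELECT type,
       COUNT(*) as cnt,
       SUM(amount) as total_amount,
       AVG(fee) as avg_fee
FROM transactions
GROUP BY type

Result:
  deposit: 2 records, 5098.20 total amount, 13.23 avg fee
  fee: 1 records, 2055.30 total amount, 10.16 avg fee
  payment: 2 records, 3949.69 total amount, 12.49 avg fee
  refund: 3 records, 9240.08 total amount, 7.67 avg fee
  transfer: 1 records, 164.99 total amount, 13.95 avg fee
  withdrawal: 4 records, 12549.77 total amount, 15.98 avg fee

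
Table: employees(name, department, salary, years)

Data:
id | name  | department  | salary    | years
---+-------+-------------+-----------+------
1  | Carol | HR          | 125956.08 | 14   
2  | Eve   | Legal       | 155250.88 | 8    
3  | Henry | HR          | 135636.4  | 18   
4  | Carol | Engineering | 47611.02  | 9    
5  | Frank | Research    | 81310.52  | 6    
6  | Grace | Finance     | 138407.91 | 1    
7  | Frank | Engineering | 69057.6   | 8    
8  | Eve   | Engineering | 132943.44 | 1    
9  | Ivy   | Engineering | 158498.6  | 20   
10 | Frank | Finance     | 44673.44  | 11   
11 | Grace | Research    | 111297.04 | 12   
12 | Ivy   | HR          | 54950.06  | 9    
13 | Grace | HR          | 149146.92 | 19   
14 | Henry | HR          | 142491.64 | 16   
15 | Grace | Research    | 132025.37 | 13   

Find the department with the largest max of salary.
SELECT department, MAX(salary) as val
FROM employees
GROUP BY department
ORDER BY val DESC
LIMIT 1

Result: Engineering with max(salary) = 158498.60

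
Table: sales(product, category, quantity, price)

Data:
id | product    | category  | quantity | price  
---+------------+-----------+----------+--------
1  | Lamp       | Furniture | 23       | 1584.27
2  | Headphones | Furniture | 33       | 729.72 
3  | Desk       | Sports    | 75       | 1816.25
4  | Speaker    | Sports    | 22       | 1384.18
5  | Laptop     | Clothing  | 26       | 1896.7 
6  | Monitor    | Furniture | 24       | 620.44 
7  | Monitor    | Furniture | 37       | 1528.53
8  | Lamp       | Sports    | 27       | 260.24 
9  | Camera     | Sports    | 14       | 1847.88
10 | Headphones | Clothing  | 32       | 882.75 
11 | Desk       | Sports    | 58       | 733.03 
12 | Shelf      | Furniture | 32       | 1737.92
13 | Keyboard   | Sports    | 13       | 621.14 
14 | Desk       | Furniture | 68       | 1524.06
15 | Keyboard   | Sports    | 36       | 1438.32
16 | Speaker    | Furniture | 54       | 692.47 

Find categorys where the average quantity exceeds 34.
SELECT category, AVG(quantity)
FROM sales
GROUP BY category
HAVING AVG(quantity) > 34

Result:
  Furniture: avg=38.71
  Sports: avg=35.00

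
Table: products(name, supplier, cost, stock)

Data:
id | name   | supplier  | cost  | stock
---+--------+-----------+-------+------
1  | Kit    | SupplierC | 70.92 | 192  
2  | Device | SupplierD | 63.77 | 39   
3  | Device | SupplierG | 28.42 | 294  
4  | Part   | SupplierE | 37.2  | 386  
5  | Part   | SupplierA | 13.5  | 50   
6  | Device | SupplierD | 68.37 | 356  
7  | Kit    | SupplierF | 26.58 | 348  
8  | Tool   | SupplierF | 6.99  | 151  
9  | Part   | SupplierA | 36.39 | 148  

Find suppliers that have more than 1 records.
SELECT supplier, COUNT(*) as cnt
FROM products
GROUP BY supplier
HAVING COUNT(*) > 1

Result:
  SupplierA: 2
  SupplierD: 2
  SupplierF: 2

Note: HAVING filters groups after aggregation, WHERE filters rows before.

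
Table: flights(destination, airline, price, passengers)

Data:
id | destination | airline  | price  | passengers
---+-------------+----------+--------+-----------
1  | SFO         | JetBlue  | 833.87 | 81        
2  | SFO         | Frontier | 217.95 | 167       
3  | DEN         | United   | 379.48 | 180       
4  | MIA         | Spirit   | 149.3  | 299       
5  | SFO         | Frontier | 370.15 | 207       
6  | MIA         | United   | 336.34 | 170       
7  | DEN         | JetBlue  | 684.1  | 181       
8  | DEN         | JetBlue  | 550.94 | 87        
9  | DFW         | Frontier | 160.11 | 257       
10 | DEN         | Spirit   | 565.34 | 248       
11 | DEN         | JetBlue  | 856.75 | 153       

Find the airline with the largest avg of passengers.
SELECT airline, AVG(passengers) as val
FROM flights
GROUP BY airline
ORDER BY val DESC
LIMIT 1

Result: Spirit with avg(passengers) = 273.50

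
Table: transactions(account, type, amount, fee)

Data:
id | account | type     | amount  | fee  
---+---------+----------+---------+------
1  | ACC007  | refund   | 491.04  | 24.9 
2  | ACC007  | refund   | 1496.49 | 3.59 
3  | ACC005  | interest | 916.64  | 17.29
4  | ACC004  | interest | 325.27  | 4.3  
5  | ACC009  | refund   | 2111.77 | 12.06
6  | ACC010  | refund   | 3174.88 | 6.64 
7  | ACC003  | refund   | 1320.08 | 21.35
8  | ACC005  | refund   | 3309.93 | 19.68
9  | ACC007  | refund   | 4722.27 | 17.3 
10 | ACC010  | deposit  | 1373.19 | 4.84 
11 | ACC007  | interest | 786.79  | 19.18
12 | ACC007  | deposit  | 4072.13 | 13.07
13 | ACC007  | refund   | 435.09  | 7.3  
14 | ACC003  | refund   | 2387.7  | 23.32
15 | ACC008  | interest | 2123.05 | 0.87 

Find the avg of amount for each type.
SELECT type, AVG(amount) as result
FROM transactions
GROUP BY type

Result:
  deposit: 2722.66
  interest: 1037.94
  refund: 2161.03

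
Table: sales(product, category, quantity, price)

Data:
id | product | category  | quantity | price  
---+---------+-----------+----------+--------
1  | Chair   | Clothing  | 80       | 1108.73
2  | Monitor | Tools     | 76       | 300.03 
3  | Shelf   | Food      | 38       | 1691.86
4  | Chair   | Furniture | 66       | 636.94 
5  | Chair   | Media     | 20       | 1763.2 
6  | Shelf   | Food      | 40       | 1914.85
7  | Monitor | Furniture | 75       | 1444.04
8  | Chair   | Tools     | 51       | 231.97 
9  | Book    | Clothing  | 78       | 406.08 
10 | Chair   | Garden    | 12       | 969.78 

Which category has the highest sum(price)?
SELECT category, SUM(price) as val
FROM sales
GROUP BY category
ORDER BY val DESC
LIMIT 1

Result: Food with sum(price) = 3606.71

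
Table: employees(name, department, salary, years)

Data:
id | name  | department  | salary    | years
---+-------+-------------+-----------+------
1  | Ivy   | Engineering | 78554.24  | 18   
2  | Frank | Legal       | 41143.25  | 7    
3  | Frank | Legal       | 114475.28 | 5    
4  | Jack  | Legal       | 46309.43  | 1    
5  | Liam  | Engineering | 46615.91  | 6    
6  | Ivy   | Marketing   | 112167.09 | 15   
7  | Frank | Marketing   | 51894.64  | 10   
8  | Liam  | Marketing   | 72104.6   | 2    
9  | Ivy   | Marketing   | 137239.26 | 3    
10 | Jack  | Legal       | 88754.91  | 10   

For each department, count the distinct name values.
SELECT department, COUNT(DISTINCT name)
FROM employees
GROUP BY department

Result:
  Engineering: 2 distinct
  Legal: 2 distinct
  Marketing: 3 distinct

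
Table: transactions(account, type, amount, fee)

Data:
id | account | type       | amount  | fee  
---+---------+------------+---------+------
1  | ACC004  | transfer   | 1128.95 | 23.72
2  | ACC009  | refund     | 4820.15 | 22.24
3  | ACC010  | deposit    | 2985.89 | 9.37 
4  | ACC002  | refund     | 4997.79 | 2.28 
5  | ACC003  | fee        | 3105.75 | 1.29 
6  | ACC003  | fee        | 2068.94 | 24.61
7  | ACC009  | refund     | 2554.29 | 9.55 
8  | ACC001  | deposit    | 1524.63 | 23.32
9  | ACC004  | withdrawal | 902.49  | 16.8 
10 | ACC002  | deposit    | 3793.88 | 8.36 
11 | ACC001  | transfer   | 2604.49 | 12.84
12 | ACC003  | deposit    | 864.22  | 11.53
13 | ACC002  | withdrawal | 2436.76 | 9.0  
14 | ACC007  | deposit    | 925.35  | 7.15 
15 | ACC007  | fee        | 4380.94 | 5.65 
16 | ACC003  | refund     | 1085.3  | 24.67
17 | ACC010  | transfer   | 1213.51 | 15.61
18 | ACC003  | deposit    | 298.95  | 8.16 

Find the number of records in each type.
SELECT type, COUNT(*) as count
FROM transactions
GROUP BY type

Result:
  deposit: 6
  fee: 3
  refund: 4
  transfer: 3
  withdrawal: 2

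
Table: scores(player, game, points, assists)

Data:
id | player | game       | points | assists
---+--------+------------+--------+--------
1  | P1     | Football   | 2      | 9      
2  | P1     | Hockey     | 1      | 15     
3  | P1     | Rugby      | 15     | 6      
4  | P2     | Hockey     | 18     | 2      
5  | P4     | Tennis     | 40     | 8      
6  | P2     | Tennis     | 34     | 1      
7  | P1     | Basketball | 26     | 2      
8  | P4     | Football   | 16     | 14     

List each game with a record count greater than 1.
SELECT game, COUNT(*) as cnt
FROM scores
GROUP BY game
HAVING COUNT(*) > 1

Result:
  Football: 2
  Hockey: 2
  Tennis: 2

Note: HAVING filters groups after aggregation, WHERE filters rows before.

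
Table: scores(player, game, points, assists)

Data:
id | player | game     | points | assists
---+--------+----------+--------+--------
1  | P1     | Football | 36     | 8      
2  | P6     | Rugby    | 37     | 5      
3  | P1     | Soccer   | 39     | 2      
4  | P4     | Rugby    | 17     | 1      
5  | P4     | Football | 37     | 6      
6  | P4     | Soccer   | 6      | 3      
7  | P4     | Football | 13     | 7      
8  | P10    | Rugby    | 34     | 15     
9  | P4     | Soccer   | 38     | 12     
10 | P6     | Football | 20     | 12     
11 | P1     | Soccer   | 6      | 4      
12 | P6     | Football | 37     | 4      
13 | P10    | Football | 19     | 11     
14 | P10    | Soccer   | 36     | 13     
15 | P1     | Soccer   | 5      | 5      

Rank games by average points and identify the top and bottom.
SELECT game, AVG(points)
FROM scores
GROUP BY game
ORDER BY AVG(points)

All groups:
  Soccer: 21.67
  Football: 27.00
  Rugby: 29.33

Highest: Rugby (29.33)
Lowest: Soccer (21.67)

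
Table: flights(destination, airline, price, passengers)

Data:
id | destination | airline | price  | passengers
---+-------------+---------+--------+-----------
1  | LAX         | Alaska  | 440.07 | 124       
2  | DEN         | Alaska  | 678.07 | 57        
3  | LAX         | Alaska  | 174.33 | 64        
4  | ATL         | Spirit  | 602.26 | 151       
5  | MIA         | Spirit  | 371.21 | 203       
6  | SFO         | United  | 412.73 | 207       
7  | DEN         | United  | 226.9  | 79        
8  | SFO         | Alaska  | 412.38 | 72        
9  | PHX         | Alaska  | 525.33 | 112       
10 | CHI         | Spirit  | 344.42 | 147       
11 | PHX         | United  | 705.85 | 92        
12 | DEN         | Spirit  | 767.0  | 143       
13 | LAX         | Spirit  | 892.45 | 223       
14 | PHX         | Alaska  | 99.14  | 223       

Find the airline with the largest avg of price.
SELECT airline, AVG(price) as val
FROM flights
GROUP BY airline
ORDER BY val DESC
LIMIT 1

Result: Spirit with avg(price) = 595.47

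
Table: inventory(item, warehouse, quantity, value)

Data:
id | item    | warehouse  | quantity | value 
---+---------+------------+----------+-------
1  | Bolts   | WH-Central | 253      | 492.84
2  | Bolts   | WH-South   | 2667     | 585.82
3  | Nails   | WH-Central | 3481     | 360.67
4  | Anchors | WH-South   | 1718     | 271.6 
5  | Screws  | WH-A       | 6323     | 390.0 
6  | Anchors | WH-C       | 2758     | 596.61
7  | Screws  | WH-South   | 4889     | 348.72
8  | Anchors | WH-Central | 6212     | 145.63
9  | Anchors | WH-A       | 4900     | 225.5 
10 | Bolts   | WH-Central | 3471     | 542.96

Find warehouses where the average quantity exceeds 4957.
SELECT warehouse, AVG(quantity)
FROM inventory
GROUP BY warehouse
HAVING AVG(quantity) > 4957

Result:
  WH-A: avg=5611.50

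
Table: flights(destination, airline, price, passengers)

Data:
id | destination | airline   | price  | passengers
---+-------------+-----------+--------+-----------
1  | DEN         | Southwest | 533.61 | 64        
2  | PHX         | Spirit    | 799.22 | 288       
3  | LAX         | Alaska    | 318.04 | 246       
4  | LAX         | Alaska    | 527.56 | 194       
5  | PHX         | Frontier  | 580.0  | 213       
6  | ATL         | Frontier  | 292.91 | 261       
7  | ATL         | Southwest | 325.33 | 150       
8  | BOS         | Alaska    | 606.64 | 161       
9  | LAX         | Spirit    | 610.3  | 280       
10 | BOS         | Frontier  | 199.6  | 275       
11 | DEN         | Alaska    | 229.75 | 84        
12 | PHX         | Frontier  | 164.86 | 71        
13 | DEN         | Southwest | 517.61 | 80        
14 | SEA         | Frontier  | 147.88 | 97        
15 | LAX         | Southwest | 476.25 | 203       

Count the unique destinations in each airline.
SELECT airline, COUNT(DISTINCT destination)
FROM flights
GROUP BY airline

Result:
  Alaska: 3 distinct
  Frontier: 4 distinct
  Southwest: 3 distinct
  Spirit: 2 distinct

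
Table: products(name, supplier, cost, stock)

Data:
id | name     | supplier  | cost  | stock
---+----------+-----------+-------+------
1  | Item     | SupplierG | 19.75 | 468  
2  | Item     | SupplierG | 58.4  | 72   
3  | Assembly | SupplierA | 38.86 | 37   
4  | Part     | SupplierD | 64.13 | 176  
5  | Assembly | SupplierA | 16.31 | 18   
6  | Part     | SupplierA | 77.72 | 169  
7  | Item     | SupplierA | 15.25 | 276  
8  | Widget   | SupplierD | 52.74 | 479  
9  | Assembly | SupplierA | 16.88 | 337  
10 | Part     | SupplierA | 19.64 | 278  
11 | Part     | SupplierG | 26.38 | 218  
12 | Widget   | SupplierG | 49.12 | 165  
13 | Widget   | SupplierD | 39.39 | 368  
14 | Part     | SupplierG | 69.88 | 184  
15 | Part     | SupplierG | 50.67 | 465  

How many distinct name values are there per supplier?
SELECT supplier, COUNT(DISTINCT name)
FROM products
GROUP BY supplier

Result:
  SupplierA: 3 distinct
  SupplierD: 2 distinct
  SupplierG: 3 distinct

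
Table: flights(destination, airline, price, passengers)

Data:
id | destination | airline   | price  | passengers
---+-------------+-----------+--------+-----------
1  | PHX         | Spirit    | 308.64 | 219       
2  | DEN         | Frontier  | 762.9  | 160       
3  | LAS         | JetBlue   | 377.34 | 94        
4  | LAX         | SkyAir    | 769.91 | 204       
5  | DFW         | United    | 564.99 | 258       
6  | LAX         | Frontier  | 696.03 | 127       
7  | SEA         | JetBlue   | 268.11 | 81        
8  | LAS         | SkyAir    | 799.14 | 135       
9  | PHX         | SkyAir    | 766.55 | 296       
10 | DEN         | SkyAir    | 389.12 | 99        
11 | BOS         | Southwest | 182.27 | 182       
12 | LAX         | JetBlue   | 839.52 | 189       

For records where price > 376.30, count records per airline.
SELECT airline, COUNT(*)
FROM flights
WHERE price > 376.30
GROUP BY airline

Note: WHERE filters rows before grouping.

Result:
  Frontier: 2
  JetBlue: 2
  SkyAir: 4
  United: 1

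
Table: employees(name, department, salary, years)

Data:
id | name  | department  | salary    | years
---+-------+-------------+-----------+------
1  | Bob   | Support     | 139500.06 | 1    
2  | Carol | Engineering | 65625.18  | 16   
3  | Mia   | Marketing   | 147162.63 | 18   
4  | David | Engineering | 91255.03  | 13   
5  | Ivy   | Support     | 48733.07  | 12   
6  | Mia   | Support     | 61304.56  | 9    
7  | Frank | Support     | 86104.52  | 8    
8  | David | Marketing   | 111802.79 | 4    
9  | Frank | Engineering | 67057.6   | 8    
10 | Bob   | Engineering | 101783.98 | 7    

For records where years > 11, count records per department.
SELECT department, COUNT(*)
FROM employees
WHERE years > 11
GROUP BY department

Note: WHERE filters rows before grouping.

Result:
  Engineering: 2
  Marketing: 1
  Support: 1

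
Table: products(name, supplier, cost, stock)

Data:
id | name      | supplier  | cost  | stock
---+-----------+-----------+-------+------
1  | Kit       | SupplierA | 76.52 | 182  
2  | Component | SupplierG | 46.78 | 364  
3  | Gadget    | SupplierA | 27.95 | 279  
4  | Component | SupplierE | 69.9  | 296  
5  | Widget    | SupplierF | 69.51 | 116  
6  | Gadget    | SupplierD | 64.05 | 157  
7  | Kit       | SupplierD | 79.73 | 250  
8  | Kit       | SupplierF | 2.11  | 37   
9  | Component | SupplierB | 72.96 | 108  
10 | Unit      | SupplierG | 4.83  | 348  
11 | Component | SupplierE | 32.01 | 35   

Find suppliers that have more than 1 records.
SELECT supplier, COUNT(*) as cnt
FROM products
GROUP BY supplier
HAVING COUNT(*) > 1

Result:
  SupplierA: 2
  SupplierD: 2
  SupplierE: 2
  SupplierF: 2
  SupplierG: 2

Note: HAVING filters groups after aggregation, WHERE filters rows before.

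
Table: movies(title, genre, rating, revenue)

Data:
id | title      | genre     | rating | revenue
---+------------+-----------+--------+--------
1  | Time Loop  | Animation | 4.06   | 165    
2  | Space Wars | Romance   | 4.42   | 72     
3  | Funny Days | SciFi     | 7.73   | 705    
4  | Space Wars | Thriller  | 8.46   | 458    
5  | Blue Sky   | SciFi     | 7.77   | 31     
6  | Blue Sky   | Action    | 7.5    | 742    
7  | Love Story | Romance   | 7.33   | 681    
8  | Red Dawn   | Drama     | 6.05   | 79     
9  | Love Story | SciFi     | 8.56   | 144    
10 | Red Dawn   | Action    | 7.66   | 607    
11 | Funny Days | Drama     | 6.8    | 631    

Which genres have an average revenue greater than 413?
SELECT genre, AVG(revenue)
FROM movies
GROUP BY genre
HAVING AVG(revenue) > 413

Result:
  Action: avg=674.50
  Thriller: avg=458.00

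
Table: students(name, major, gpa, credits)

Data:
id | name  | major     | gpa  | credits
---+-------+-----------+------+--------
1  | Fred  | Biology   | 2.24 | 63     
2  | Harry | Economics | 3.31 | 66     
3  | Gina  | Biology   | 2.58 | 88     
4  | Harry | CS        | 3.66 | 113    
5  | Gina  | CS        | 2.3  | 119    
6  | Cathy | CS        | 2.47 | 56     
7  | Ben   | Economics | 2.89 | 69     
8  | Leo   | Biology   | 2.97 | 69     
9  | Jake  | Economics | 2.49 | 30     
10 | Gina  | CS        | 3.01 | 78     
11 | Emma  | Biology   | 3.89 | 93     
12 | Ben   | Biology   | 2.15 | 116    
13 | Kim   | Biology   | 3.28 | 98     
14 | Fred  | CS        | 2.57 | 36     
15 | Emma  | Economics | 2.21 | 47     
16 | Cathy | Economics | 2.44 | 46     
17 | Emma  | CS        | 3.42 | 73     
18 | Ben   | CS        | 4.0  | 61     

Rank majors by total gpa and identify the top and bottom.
SELECT major, SUM(gpa)
FROM students
GROUP BY major
ORDER BY SUM(gpa)

All groups:
  Economics: 13.34
  Biology: 17.11
  CS: 21.43

Highest: CS (21.43)
Lowest: Economics (13.34)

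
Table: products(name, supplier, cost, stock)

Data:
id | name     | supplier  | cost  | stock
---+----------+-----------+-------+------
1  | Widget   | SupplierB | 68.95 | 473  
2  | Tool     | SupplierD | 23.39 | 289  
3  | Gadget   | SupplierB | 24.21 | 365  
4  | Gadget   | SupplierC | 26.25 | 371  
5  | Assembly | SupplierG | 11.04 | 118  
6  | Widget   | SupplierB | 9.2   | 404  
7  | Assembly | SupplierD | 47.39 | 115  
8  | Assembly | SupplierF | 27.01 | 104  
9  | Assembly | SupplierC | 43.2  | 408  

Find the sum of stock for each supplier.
SELECT supplier, SUM(stock) as result
FROM products
GROUP BY supplier

Result:
  SupplierB: 1242
  SupplierC: 779
  SupplierD: 404
  SupplierF: 104
  SupplierG: 118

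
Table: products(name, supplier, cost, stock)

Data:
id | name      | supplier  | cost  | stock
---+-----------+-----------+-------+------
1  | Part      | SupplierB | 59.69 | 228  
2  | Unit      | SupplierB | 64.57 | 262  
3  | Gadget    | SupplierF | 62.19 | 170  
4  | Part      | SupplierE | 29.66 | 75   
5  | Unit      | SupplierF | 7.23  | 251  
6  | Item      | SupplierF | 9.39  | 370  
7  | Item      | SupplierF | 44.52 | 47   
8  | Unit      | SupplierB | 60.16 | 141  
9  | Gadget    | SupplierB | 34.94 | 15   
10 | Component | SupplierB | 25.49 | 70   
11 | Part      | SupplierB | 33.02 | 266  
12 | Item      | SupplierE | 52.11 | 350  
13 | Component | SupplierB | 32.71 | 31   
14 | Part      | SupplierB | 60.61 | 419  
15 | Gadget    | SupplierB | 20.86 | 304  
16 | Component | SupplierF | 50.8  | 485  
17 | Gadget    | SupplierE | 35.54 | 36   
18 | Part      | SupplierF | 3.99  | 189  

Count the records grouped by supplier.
SELECT supplier, COUNT(*) as count
FROM products
GROUP BY supplier

Result:
  SupplierB: 9
  SupplierE: 3
  SupplierF: 6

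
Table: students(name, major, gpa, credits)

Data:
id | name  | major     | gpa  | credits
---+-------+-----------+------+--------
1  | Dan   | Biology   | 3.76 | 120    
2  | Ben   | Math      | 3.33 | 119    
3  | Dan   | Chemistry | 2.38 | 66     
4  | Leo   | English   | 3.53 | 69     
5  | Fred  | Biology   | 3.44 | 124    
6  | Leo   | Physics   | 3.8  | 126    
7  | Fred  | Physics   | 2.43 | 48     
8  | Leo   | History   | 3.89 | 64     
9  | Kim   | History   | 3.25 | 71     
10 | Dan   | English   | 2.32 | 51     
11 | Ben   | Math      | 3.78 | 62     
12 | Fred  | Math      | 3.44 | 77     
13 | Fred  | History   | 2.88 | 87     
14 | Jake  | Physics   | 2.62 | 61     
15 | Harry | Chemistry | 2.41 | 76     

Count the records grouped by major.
SELECT major, COUNT(*) as count
FROM students
GROUP BY major

Result:
  Biology: 2
  Chemistry: 2
  English: 2
  History: 3
  Math: 3
  Physics: 3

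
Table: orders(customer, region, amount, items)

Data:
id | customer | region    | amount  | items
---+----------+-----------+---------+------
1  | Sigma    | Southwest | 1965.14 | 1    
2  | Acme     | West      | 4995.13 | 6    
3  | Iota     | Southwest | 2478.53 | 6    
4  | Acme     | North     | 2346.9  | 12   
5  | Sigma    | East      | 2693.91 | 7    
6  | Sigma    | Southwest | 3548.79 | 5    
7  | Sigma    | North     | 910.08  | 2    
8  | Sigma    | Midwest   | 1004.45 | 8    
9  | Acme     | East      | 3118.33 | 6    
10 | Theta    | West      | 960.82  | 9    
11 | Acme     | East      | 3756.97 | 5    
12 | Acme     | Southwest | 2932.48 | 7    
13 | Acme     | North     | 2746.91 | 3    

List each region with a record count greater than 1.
SELECT region, COUNT(*) as cnt
FROM orders
GROUP BY region
HAVING COUNT(*) > 1

Result:
  East: 3
  North: 3
  Southwest: 4
  West: 2

Note: HAVING filters groups after aggregation, WHERE filters rows before.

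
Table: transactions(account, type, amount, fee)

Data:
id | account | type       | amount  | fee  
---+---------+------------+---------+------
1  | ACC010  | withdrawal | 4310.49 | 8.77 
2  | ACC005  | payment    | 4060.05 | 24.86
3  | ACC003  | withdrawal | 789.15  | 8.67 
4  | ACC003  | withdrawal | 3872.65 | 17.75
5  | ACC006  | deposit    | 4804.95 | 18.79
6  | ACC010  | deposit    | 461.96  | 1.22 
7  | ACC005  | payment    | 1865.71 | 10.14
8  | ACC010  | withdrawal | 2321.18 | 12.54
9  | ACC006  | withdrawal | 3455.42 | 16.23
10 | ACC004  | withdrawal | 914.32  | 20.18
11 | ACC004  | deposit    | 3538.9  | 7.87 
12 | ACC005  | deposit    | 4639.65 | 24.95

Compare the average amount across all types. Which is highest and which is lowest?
SELECT type, AVG(amount)
FROM transactions
GROUP BY type
ORDER BY AVG(amount)

All groups:
  withdrawal: 2610.54
  payment: 2962.88
  deposit: 3361.37

Highest: deposit (3361.37)
Lowest: withdrawal (2610.54)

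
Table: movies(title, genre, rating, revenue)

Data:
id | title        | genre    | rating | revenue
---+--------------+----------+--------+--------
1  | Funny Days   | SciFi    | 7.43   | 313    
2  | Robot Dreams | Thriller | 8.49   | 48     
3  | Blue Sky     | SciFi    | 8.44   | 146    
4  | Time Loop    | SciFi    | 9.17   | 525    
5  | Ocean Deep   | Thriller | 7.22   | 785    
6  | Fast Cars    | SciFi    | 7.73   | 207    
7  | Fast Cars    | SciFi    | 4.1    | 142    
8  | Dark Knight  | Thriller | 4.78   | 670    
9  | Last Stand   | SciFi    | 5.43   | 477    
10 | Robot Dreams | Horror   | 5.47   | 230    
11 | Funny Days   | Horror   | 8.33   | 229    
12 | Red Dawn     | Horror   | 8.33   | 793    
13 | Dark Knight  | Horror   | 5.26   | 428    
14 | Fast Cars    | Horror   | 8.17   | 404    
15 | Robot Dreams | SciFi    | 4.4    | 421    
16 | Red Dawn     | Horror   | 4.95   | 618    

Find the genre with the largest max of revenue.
SELECT genre, MAX(revenue) as val
FROM movies
GROUP BY genre
ORDER BY val DESC
LIMIT 1

Result: Horror with max(revenue) = 793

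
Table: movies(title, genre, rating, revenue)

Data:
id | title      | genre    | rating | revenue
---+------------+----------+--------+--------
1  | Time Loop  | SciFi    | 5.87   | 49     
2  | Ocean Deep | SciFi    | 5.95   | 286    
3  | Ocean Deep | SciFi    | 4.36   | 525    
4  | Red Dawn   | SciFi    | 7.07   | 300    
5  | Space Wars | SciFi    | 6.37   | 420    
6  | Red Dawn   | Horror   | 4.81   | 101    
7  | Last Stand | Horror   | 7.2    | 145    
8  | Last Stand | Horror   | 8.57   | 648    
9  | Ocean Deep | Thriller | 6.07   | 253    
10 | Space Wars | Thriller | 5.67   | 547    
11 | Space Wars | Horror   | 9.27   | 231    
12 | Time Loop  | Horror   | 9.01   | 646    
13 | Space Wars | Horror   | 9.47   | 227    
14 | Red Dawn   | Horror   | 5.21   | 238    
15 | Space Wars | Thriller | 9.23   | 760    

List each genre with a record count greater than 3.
SELECT genre, COUNT(*) as cnt
FROM movies
GROUP BY genre
HAVING COUNT(*) > 3

Result:
  Horror: 7
  SciFi: 5

Note: HAVING filters groups after aggregation, WHERE filters rows before.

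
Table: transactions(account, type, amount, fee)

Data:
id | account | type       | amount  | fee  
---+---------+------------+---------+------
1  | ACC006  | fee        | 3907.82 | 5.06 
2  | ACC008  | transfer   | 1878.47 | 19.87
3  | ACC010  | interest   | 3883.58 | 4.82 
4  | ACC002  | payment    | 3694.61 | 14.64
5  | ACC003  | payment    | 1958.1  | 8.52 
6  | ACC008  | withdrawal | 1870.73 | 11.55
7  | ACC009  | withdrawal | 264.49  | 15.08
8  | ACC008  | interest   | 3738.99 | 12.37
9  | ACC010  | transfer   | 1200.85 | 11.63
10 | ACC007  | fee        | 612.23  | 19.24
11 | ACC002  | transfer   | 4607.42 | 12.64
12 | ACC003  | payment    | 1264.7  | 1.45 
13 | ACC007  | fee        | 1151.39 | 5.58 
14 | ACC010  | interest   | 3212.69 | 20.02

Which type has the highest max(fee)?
SELECT type, MAX(fee) as val
FROM transactions
GROUP BY type
ORDER BY val DESC
LIMIT 1

Result: interest with max(fee) = 20.02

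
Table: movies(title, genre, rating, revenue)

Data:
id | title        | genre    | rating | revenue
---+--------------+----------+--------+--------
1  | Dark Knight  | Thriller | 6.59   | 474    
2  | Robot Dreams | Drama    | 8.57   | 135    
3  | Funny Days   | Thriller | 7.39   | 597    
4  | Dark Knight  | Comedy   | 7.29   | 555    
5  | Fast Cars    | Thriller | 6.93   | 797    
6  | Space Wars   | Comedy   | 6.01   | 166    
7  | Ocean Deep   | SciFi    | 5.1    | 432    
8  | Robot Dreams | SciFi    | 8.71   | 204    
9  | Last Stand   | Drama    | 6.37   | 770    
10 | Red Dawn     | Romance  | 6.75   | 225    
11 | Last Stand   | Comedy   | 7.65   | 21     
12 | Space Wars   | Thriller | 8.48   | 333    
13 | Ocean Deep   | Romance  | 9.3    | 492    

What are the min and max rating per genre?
SELECT genre, MIN(rating), MAX(rating)
FROM movies
GROUP BY genre

Result:
  Comedy: min=6.01, max=7.65
  Drama: min=6.37, max=8.57
  Romance: min=6.75, max=9.30
  SciFi: min=5.10, max=8.71
  Thriller: min=6.59, max=8.48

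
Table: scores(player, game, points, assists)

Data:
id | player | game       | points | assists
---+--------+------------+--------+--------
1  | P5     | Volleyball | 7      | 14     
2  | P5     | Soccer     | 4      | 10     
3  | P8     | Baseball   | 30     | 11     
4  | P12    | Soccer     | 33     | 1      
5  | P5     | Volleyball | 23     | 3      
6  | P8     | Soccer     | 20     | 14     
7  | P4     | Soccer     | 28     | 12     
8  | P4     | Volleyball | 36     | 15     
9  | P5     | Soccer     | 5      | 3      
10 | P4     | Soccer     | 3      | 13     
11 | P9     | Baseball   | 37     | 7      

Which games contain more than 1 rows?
SELECT game, COUNT(*) as cnt
FROM scores
GROUP BY game
HAVING COUNT(*) > 1

Result:
  Baseball: 2
  Soccer: 6
  Volleyball: 3

Note: HAVING filters groups after aggregation, WHERE filters rows before.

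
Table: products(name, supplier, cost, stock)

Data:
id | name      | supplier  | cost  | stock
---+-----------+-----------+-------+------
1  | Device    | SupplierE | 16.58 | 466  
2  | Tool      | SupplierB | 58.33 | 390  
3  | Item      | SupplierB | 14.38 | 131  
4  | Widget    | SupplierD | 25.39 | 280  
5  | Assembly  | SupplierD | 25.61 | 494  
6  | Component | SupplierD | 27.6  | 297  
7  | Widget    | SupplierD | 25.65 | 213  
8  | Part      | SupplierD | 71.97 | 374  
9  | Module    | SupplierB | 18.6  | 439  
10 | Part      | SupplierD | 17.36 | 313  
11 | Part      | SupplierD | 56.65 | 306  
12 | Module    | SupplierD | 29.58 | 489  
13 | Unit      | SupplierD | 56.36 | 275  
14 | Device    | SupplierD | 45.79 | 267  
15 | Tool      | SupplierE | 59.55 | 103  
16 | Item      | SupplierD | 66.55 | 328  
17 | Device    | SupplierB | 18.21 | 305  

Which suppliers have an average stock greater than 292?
SELECT supplier, AVG(stock)
FROM products
GROUP BY supplier
HAVING AVG(stock) > 292

Result:
  SupplierB: avg=316.25
  SupplierD: avg=330.55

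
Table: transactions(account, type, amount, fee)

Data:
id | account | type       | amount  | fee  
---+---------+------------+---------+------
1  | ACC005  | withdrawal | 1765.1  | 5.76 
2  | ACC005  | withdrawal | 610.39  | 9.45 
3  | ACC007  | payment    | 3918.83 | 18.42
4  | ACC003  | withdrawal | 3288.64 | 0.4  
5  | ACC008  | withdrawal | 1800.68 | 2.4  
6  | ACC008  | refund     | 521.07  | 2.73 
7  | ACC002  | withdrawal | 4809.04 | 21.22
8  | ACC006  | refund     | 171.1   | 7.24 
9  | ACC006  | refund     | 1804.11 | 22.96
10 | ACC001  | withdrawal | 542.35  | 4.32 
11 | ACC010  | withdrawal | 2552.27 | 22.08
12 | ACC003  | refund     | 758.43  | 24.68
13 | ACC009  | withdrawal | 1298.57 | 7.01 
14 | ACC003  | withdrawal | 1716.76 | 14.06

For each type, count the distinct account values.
SELECT type, COUNT(DISTINCT account)
FROM transactions
GROUP BY type

Result:
  payment: 1 distinct
  refund: 3 distinct
  withdrawal: 7 distinct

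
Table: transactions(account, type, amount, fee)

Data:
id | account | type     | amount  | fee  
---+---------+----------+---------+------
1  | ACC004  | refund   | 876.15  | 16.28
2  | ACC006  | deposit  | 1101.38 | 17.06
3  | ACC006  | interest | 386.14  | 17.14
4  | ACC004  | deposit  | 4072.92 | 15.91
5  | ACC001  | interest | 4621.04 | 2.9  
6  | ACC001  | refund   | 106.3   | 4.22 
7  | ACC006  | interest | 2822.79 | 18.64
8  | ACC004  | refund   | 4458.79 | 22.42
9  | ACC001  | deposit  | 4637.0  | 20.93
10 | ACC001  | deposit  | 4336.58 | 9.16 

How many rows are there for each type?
SELECT type, COUNT(*) as count
FROM transactions
GROUP BY type

Result:
  deposit: 4
  interest: 3
  refund: 3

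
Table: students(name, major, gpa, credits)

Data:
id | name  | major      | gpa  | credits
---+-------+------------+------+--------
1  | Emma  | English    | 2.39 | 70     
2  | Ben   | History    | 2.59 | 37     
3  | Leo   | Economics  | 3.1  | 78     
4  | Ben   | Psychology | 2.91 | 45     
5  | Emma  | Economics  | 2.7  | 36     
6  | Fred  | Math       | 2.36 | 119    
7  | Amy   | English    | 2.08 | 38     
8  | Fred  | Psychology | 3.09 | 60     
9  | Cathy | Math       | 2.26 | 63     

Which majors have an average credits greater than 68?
SELECT major, AVG(credits)
FROM students
GROUP BY major
HAVING AVG(credits) > 68

Result:
  Math: avg=91.00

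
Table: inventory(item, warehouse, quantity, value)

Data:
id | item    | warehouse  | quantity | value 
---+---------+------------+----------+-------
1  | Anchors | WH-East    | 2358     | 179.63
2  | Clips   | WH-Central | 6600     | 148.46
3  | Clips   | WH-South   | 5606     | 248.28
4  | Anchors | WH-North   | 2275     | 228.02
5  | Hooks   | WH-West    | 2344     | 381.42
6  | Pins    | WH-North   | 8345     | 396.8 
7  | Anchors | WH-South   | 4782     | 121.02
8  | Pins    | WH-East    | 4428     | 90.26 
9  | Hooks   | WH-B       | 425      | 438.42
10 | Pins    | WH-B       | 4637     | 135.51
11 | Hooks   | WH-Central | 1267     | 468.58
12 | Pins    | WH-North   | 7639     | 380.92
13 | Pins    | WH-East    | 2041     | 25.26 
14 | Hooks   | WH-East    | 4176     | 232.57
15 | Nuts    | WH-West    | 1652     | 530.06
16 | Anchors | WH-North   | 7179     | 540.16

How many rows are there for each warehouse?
SELECT warehouse, COUNT(*) as count
FROM inventory
GROUP BY warehouse

Result:
  WH-B: 2
  WH-Central: 2
  WH-East: 4
  WH-North: 4
  WH-South: 2
  WH-West: 2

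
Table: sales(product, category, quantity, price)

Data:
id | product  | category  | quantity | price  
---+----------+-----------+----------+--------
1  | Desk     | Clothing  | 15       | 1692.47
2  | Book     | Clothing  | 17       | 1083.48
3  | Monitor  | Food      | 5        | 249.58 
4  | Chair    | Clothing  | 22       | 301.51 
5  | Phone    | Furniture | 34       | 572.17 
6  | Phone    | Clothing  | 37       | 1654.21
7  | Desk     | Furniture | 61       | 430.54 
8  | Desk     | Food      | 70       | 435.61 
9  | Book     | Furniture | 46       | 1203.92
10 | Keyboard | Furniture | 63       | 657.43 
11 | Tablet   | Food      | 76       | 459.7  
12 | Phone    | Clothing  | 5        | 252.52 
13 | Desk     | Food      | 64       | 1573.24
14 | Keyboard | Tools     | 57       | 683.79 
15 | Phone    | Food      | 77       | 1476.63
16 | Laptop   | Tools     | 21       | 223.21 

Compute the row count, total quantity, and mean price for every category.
SELECT category,
       COUNT(*) as cnt,
       SUM(quantity) as total_quantity,
       AVG(price) as avg_price
FROM sales
GROUP BY category

Result:
  Clothing: 5 records, 96 total quantity, 996.84 avg price
  Food: 5 records, 292 total quantity, 838.95 avg price
  Furniture: 4 records, 204 total quantity, 716.02 avg price
  Tools: 2 records, 78 total quantity, 453.50 avg price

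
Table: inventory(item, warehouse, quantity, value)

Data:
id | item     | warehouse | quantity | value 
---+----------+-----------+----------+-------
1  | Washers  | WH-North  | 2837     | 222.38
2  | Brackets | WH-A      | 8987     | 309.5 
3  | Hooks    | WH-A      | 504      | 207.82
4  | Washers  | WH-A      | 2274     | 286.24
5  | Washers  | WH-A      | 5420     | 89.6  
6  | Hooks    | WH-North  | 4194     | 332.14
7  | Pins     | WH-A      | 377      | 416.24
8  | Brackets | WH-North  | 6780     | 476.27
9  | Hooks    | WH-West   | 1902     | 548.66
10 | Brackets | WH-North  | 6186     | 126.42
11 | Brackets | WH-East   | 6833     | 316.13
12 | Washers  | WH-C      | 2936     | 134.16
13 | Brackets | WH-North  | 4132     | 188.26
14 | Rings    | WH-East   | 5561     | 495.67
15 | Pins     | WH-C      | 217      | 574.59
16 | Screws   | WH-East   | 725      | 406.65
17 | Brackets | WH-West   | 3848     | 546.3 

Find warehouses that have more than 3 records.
SELECT warehouse, COUNT(*) as cnt
FROM inventory
GROUP BY warehouse
HAVING COUNT(*) > 3

Result:
  WH-A: 5
  WH-North: 5

Note: HAVING filters groups after aggregation, WHERE filters rows before.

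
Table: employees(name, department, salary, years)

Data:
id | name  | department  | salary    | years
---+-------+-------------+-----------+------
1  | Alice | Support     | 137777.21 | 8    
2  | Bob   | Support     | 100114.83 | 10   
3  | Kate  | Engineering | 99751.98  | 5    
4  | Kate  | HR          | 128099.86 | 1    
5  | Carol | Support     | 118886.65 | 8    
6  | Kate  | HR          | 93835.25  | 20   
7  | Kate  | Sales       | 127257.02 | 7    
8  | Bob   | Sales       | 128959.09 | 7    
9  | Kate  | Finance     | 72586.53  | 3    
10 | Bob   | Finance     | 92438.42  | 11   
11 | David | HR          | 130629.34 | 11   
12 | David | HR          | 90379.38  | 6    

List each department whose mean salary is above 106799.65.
SELECT department, AVG(salary)
FROM employees
GROUP BY department
HAVING AVG(salary) > 106799.65

Result:
  HR: avg=110735.96
  Sales: avg=128108.06
  Support: avg=118926.23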